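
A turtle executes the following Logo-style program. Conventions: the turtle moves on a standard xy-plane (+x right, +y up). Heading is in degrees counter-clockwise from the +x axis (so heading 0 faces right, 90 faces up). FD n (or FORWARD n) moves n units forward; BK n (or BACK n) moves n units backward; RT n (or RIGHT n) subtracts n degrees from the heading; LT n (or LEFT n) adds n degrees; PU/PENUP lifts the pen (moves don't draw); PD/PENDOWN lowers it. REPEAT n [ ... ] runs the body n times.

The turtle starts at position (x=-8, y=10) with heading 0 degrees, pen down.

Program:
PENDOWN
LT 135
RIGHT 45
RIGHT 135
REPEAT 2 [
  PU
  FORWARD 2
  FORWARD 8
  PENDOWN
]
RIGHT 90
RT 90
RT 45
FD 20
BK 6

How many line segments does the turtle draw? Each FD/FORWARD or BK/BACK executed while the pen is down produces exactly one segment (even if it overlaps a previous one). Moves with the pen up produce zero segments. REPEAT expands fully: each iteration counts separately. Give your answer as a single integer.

Executing turtle program step by step:
Start: pos=(-8,10), heading=0, pen down
PD: pen down
LT 135: heading 0 -> 135
RT 45: heading 135 -> 90
RT 135: heading 90 -> 315
REPEAT 2 [
  -- iteration 1/2 --
  PU: pen up
  FD 2: (-8,10) -> (-6.586,8.586) [heading=315, move]
  FD 8: (-6.586,8.586) -> (-0.929,2.929) [heading=315, move]
  PD: pen down
  -- iteration 2/2 --
  PU: pen up
  FD 2: (-0.929,2.929) -> (0.485,1.515) [heading=315, move]
  FD 8: (0.485,1.515) -> (6.142,-4.142) [heading=315, move]
  PD: pen down
]
RT 90: heading 315 -> 225
RT 90: heading 225 -> 135
RT 45: heading 135 -> 90
FD 20: (6.142,-4.142) -> (6.142,15.858) [heading=90, draw]
BK 6: (6.142,15.858) -> (6.142,9.858) [heading=90, draw]
Final: pos=(6.142,9.858), heading=90, 2 segment(s) drawn
Segments drawn: 2

Answer: 2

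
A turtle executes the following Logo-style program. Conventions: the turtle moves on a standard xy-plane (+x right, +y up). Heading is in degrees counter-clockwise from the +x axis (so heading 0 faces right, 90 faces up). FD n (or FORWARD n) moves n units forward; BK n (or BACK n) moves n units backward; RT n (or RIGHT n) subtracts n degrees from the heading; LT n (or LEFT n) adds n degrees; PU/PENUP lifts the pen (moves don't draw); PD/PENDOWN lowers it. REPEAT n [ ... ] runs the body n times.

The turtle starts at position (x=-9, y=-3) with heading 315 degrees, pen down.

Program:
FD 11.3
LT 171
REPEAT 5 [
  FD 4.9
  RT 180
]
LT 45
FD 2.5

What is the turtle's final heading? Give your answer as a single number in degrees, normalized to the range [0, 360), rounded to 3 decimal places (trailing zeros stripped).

Answer: 351

Derivation:
Executing turtle program step by step:
Start: pos=(-9,-3), heading=315, pen down
FD 11.3: (-9,-3) -> (-1.01,-10.99) [heading=315, draw]
LT 171: heading 315 -> 126
REPEAT 5 [
  -- iteration 1/5 --
  FD 4.9: (-1.01,-10.99) -> (-3.89,-7.026) [heading=126, draw]
  RT 180: heading 126 -> 306
  -- iteration 2/5 --
  FD 4.9: (-3.89,-7.026) -> (-1.01,-10.99) [heading=306, draw]
  RT 180: heading 306 -> 126
  -- iteration 3/5 --
  FD 4.9: (-1.01,-10.99) -> (-3.89,-7.026) [heading=126, draw]
  RT 180: heading 126 -> 306
  -- iteration 4/5 --
  FD 4.9: (-3.89,-7.026) -> (-1.01,-10.99) [heading=306, draw]
  RT 180: heading 306 -> 126
  -- iteration 5/5 --
  FD 4.9: (-1.01,-10.99) -> (-3.89,-7.026) [heading=126, draw]
  RT 180: heading 126 -> 306
]
LT 45: heading 306 -> 351
FD 2.5: (-3.89,-7.026) -> (-1.421,-7.417) [heading=351, draw]
Final: pos=(-1.421,-7.417), heading=351, 7 segment(s) drawn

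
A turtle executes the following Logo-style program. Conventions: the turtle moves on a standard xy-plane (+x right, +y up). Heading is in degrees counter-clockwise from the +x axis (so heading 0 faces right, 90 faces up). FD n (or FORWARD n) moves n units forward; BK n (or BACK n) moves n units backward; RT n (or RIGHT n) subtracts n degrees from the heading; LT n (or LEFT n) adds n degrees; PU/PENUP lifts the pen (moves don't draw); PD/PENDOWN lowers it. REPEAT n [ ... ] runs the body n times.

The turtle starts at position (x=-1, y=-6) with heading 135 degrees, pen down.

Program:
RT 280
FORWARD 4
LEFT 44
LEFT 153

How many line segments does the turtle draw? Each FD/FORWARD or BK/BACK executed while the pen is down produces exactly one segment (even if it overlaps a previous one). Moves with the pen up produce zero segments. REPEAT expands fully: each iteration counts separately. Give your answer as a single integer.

Executing turtle program step by step:
Start: pos=(-1,-6), heading=135, pen down
RT 280: heading 135 -> 215
FD 4: (-1,-6) -> (-4.277,-8.294) [heading=215, draw]
LT 44: heading 215 -> 259
LT 153: heading 259 -> 52
Final: pos=(-4.277,-8.294), heading=52, 1 segment(s) drawn
Segments drawn: 1

Answer: 1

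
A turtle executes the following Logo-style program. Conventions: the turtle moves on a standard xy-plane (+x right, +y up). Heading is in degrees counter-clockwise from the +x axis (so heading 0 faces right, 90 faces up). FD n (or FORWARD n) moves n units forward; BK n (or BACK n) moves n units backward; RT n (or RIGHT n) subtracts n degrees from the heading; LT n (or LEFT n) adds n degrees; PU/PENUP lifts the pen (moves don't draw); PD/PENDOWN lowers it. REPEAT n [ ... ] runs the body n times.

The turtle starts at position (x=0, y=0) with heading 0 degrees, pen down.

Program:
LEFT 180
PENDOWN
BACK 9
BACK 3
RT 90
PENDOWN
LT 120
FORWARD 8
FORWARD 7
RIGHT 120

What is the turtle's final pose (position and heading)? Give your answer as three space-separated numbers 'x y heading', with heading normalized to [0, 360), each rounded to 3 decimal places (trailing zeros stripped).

Executing turtle program step by step:
Start: pos=(0,0), heading=0, pen down
LT 180: heading 0 -> 180
PD: pen down
BK 9: (0,0) -> (9,0) [heading=180, draw]
BK 3: (9,0) -> (12,0) [heading=180, draw]
RT 90: heading 180 -> 90
PD: pen down
LT 120: heading 90 -> 210
FD 8: (12,0) -> (5.072,-4) [heading=210, draw]
FD 7: (5.072,-4) -> (-0.99,-7.5) [heading=210, draw]
RT 120: heading 210 -> 90
Final: pos=(-0.99,-7.5), heading=90, 4 segment(s) drawn

Answer: -0.99 -7.5 90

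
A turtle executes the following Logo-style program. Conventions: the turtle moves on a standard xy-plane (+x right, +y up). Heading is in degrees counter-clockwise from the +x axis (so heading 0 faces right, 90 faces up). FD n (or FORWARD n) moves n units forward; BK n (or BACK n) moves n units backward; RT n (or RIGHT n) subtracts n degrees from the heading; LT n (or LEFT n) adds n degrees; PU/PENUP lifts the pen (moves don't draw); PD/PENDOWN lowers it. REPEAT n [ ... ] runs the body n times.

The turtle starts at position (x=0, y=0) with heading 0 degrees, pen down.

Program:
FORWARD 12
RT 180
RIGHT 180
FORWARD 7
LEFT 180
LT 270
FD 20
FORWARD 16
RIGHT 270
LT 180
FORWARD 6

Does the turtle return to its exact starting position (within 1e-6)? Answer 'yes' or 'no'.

Answer: no

Derivation:
Executing turtle program step by step:
Start: pos=(0,0), heading=0, pen down
FD 12: (0,0) -> (12,0) [heading=0, draw]
RT 180: heading 0 -> 180
RT 180: heading 180 -> 0
FD 7: (12,0) -> (19,0) [heading=0, draw]
LT 180: heading 0 -> 180
LT 270: heading 180 -> 90
FD 20: (19,0) -> (19,20) [heading=90, draw]
FD 16: (19,20) -> (19,36) [heading=90, draw]
RT 270: heading 90 -> 180
LT 180: heading 180 -> 0
FD 6: (19,36) -> (25,36) [heading=0, draw]
Final: pos=(25,36), heading=0, 5 segment(s) drawn

Start position: (0, 0)
Final position: (25, 36)
Distance = 43.829; >= 1e-6 -> NOT closed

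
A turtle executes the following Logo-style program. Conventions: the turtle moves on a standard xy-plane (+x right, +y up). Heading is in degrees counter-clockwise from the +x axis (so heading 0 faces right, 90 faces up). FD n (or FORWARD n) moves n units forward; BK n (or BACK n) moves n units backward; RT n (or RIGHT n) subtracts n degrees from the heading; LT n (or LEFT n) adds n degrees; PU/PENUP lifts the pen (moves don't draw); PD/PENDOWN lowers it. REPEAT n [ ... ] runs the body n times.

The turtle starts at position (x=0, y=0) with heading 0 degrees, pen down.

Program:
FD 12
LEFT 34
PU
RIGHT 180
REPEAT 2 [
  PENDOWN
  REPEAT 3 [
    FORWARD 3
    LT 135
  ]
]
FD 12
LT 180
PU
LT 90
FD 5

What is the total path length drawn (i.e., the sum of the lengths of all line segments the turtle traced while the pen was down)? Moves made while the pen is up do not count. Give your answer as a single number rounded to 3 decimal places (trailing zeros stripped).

Answer: 42

Derivation:
Executing turtle program step by step:
Start: pos=(0,0), heading=0, pen down
FD 12: (0,0) -> (12,0) [heading=0, draw]
LT 34: heading 0 -> 34
PU: pen up
RT 180: heading 34 -> 214
REPEAT 2 [
  -- iteration 1/2 --
  PD: pen down
  REPEAT 3 [
    -- iteration 1/3 --
    FD 3: (12,0) -> (9.513,-1.678) [heading=214, draw]
    LT 135: heading 214 -> 349
    -- iteration 2/3 --
    FD 3: (9.513,-1.678) -> (12.458,-2.25) [heading=349, draw]
    LT 135: heading 349 -> 124
    -- iteration 3/3 --
    FD 3: (12.458,-2.25) -> (10.78,0.237) [heading=124, draw]
    LT 135: heading 124 -> 259
  ]
  -- iteration 2/2 --
  PD: pen down
  REPEAT 3 [
    -- iteration 1/3 --
    FD 3: (10.78,0.237) -> (10.208,-2.708) [heading=259, draw]
    LT 135: heading 259 -> 34
    -- iteration 2/3 --
    FD 3: (10.208,-2.708) -> (12.695,-1.03) [heading=34, draw]
    LT 135: heading 34 -> 169
    -- iteration 3/3 --
    FD 3: (12.695,-1.03) -> (9.75,-0.458) [heading=169, draw]
    LT 135: heading 169 -> 304
  ]
]
FD 12: (9.75,-0.458) -> (16.46,-10.406) [heading=304, draw]
LT 180: heading 304 -> 124
PU: pen up
LT 90: heading 124 -> 214
FD 5: (16.46,-10.406) -> (12.315,-13.202) [heading=214, move]
Final: pos=(12.315,-13.202), heading=214, 8 segment(s) drawn

Segment lengths:
  seg 1: (0,0) -> (12,0), length = 12
  seg 2: (12,0) -> (9.513,-1.678), length = 3
  seg 3: (9.513,-1.678) -> (12.458,-2.25), length = 3
  seg 4: (12.458,-2.25) -> (10.78,0.237), length = 3
  seg 5: (10.78,0.237) -> (10.208,-2.708), length = 3
  seg 6: (10.208,-2.708) -> (12.695,-1.03), length = 3
  seg 7: (12.695,-1.03) -> (9.75,-0.458), length = 3
  seg 8: (9.75,-0.458) -> (16.46,-10.406), length = 12
Total = 42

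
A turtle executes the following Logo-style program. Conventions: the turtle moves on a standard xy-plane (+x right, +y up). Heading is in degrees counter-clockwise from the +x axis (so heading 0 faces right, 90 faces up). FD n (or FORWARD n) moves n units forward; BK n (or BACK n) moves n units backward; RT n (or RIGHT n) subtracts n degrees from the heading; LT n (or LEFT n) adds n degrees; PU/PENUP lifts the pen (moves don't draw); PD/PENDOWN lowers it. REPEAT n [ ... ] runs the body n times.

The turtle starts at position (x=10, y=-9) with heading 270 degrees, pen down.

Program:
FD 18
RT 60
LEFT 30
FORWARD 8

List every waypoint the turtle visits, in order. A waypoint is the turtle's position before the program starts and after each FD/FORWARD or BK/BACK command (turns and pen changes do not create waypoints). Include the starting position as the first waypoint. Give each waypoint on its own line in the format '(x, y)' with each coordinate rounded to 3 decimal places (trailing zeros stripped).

Executing turtle program step by step:
Start: pos=(10,-9), heading=270, pen down
FD 18: (10,-9) -> (10,-27) [heading=270, draw]
RT 60: heading 270 -> 210
LT 30: heading 210 -> 240
FD 8: (10,-27) -> (6,-33.928) [heading=240, draw]
Final: pos=(6,-33.928), heading=240, 2 segment(s) drawn
Waypoints (3 total):
(10, -9)
(10, -27)
(6, -33.928)

Answer: (10, -9)
(10, -27)
(6, -33.928)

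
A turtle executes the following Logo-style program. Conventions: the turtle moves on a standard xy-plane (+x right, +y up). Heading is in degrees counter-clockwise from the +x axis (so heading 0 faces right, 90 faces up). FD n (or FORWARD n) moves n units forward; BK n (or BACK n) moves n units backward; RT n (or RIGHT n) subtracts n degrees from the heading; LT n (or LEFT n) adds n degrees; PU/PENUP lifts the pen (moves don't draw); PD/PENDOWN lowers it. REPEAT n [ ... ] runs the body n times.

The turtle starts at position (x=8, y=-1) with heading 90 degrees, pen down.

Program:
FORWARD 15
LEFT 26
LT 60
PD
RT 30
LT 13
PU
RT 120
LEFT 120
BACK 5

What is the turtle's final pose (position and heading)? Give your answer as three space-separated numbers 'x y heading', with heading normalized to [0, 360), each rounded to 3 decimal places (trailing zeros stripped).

Answer: 12.668 12.208 159

Derivation:
Executing turtle program step by step:
Start: pos=(8,-1), heading=90, pen down
FD 15: (8,-1) -> (8,14) [heading=90, draw]
LT 26: heading 90 -> 116
LT 60: heading 116 -> 176
PD: pen down
RT 30: heading 176 -> 146
LT 13: heading 146 -> 159
PU: pen up
RT 120: heading 159 -> 39
LT 120: heading 39 -> 159
BK 5: (8,14) -> (12.668,12.208) [heading=159, move]
Final: pos=(12.668,12.208), heading=159, 1 segment(s) drawn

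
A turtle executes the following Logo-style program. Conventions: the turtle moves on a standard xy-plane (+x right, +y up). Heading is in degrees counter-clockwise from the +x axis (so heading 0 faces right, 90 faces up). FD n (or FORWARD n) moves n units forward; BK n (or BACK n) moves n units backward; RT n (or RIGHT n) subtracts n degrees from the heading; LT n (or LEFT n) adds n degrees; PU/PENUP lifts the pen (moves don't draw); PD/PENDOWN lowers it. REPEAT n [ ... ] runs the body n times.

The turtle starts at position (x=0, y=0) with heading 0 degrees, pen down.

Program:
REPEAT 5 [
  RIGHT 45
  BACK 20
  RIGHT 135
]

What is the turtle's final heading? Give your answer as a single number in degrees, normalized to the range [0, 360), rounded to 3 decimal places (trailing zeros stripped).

Answer: 180

Derivation:
Executing turtle program step by step:
Start: pos=(0,0), heading=0, pen down
REPEAT 5 [
  -- iteration 1/5 --
  RT 45: heading 0 -> 315
  BK 20: (0,0) -> (-14.142,14.142) [heading=315, draw]
  RT 135: heading 315 -> 180
  -- iteration 2/5 --
  RT 45: heading 180 -> 135
  BK 20: (-14.142,14.142) -> (0,0) [heading=135, draw]
  RT 135: heading 135 -> 0
  -- iteration 3/5 --
  RT 45: heading 0 -> 315
  BK 20: (0,0) -> (-14.142,14.142) [heading=315, draw]
  RT 135: heading 315 -> 180
  -- iteration 4/5 --
  RT 45: heading 180 -> 135
  BK 20: (-14.142,14.142) -> (0,0) [heading=135, draw]
  RT 135: heading 135 -> 0
  -- iteration 5/5 --
  RT 45: heading 0 -> 315
  BK 20: (0,0) -> (-14.142,14.142) [heading=315, draw]
  RT 135: heading 315 -> 180
]
Final: pos=(-14.142,14.142), heading=180, 5 segment(s) drawn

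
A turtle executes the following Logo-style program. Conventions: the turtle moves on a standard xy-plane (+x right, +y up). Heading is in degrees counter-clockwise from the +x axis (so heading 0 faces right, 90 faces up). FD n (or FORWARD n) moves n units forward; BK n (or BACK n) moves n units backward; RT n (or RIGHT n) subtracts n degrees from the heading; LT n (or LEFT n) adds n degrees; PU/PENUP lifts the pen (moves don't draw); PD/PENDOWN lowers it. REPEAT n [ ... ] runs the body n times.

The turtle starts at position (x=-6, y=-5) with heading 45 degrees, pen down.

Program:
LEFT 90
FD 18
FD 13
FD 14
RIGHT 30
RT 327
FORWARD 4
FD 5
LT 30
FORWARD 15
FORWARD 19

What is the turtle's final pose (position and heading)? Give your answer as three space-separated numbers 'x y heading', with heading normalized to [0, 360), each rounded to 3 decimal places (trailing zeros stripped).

Executing turtle program step by step:
Start: pos=(-6,-5), heading=45, pen down
LT 90: heading 45 -> 135
FD 18: (-6,-5) -> (-18.728,7.728) [heading=135, draw]
FD 13: (-18.728,7.728) -> (-27.92,16.92) [heading=135, draw]
FD 14: (-27.92,16.92) -> (-37.82,26.82) [heading=135, draw]
RT 30: heading 135 -> 105
RT 327: heading 105 -> 138
FD 4: (-37.82,26.82) -> (-40.792,29.496) [heading=138, draw]
FD 5: (-40.792,29.496) -> (-44.508,32.842) [heading=138, draw]
LT 30: heading 138 -> 168
FD 15: (-44.508,32.842) -> (-59.18,35.961) [heading=168, draw]
FD 19: (-59.18,35.961) -> (-77.765,39.911) [heading=168, draw]
Final: pos=(-77.765,39.911), heading=168, 7 segment(s) drawn

Answer: -77.765 39.911 168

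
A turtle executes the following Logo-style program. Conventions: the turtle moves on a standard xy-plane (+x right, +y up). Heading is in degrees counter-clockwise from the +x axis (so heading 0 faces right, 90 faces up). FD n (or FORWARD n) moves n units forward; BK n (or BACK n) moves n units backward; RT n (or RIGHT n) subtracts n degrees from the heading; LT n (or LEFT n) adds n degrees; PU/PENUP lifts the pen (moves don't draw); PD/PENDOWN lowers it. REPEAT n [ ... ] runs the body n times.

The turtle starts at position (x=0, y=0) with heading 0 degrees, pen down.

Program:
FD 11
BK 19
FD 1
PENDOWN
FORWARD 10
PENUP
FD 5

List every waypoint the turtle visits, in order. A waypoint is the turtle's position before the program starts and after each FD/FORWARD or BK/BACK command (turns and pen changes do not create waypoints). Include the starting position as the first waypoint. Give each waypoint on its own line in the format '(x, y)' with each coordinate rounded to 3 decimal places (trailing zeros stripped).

Answer: (0, 0)
(11, 0)
(-8, 0)
(-7, 0)
(3, 0)
(8, 0)

Derivation:
Executing turtle program step by step:
Start: pos=(0,0), heading=0, pen down
FD 11: (0,0) -> (11,0) [heading=0, draw]
BK 19: (11,0) -> (-8,0) [heading=0, draw]
FD 1: (-8,0) -> (-7,0) [heading=0, draw]
PD: pen down
FD 10: (-7,0) -> (3,0) [heading=0, draw]
PU: pen up
FD 5: (3,0) -> (8,0) [heading=0, move]
Final: pos=(8,0), heading=0, 4 segment(s) drawn
Waypoints (6 total):
(0, 0)
(11, 0)
(-8, 0)
(-7, 0)
(3, 0)
(8, 0)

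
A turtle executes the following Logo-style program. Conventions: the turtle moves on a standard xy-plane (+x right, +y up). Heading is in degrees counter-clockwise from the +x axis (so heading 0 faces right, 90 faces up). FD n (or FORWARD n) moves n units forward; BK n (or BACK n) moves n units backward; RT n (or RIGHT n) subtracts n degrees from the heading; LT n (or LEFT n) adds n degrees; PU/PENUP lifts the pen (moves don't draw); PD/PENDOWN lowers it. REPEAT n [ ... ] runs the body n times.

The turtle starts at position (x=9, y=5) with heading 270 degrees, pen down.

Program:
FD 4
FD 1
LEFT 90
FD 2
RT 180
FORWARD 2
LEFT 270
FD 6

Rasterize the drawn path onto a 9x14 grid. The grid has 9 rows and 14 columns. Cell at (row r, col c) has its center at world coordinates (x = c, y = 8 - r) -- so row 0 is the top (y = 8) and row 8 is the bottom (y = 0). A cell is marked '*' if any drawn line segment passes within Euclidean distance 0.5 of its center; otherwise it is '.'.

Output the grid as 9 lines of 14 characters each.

Segment 0: (9,5) -> (9,1)
Segment 1: (9,1) -> (9,0)
Segment 2: (9,0) -> (11,-0)
Segment 3: (11,-0) -> (9,-0)
Segment 4: (9,-0) -> (9,6)

Answer: ..............
..............
.........*....
.........*....
.........*....
.........*....
.........*....
.........*....
.........***..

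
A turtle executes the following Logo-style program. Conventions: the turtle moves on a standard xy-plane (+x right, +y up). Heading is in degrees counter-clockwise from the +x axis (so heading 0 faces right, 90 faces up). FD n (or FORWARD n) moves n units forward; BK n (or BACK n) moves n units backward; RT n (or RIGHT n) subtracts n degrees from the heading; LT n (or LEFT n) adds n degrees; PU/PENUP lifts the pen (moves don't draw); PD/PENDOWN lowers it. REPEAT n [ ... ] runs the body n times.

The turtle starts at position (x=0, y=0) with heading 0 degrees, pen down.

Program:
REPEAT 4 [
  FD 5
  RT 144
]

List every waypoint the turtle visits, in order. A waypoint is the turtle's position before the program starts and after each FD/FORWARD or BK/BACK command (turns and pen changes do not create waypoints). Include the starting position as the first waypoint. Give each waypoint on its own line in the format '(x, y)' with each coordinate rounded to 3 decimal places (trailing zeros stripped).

Answer: (0, 0)
(5, 0)
(0.955, -2.939)
(2.5, 1.816)
(4.045, -2.939)

Derivation:
Executing turtle program step by step:
Start: pos=(0,0), heading=0, pen down
REPEAT 4 [
  -- iteration 1/4 --
  FD 5: (0,0) -> (5,0) [heading=0, draw]
  RT 144: heading 0 -> 216
  -- iteration 2/4 --
  FD 5: (5,0) -> (0.955,-2.939) [heading=216, draw]
  RT 144: heading 216 -> 72
  -- iteration 3/4 --
  FD 5: (0.955,-2.939) -> (2.5,1.816) [heading=72, draw]
  RT 144: heading 72 -> 288
  -- iteration 4/4 --
  FD 5: (2.5,1.816) -> (4.045,-2.939) [heading=288, draw]
  RT 144: heading 288 -> 144
]
Final: pos=(4.045,-2.939), heading=144, 4 segment(s) drawn
Waypoints (5 total):
(0, 0)
(5, 0)
(0.955, -2.939)
(2.5, 1.816)
(4.045, -2.939)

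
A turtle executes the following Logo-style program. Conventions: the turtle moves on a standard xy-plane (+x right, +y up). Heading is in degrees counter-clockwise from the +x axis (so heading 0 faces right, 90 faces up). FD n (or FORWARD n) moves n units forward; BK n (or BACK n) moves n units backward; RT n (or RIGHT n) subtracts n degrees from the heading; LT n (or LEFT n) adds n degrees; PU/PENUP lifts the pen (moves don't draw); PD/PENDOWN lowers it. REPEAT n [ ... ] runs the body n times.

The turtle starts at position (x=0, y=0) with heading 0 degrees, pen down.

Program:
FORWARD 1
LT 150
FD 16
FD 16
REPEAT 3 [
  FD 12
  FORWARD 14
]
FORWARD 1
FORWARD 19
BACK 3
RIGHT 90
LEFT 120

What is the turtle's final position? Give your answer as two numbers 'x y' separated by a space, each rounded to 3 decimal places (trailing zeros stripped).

Executing turtle program step by step:
Start: pos=(0,0), heading=0, pen down
FD 1: (0,0) -> (1,0) [heading=0, draw]
LT 150: heading 0 -> 150
FD 16: (1,0) -> (-12.856,8) [heading=150, draw]
FD 16: (-12.856,8) -> (-26.713,16) [heading=150, draw]
REPEAT 3 [
  -- iteration 1/3 --
  FD 12: (-26.713,16) -> (-37.105,22) [heading=150, draw]
  FD 14: (-37.105,22) -> (-49.229,29) [heading=150, draw]
  -- iteration 2/3 --
  FD 12: (-49.229,29) -> (-59.622,35) [heading=150, draw]
  FD 14: (-59.622,35) -> (-71.746,42) [heading=150, draw]
  -- iteration 3/3 --
  FD 12: (-71.746,42) -> (-82.138,48) [heading=150, draw]
  FD 14: (-82.138,48) -> (-94.263,55) [heading=150, draw]
]
FD 1: (-94.263,55) -> (-95.129,55.5) [heading=150, draw]
FD 19: (-95.129,55.5) -> (-111.583,65) [heading=150, draw]
BK 3: (-111.583,65) -> (-108.985,63.5) [heading=150, draw]
RT 90: heading 150 -> 60
LT 120: heading 60 -> 180
Final: pos=(-108.985,63.5), heading=180, 12 segment(s) drawn

Answer: -108.985 63.5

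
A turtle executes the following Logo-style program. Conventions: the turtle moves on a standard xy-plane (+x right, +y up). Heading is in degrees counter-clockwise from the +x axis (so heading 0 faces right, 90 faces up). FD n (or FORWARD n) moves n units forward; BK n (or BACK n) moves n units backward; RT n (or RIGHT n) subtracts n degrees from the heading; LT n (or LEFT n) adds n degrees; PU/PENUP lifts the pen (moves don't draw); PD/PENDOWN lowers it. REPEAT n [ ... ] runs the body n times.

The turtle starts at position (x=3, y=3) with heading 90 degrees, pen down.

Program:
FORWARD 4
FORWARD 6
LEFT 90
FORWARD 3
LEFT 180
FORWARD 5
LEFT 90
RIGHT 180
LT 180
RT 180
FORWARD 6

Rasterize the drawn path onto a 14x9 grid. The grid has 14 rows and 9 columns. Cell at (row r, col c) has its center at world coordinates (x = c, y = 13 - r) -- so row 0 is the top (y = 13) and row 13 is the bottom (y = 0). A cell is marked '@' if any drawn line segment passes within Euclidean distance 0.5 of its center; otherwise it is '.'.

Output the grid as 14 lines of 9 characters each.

Segment 0: (3,3) -> (3,7)
Segment 1: (3,7) -> (3,13)
Segment 2: (3,13) -> (0,13)
Segment 3: (0,13) -> (5,13)
Segment 4: (5,13) -> (5,7)

Answer: @@@@@@...
...@.@...
...@.@...
...@.@...
...@.@...
...@.@...
...@.@...
...@.....
...@.....
...@.....
...@.....
.........
.........
.........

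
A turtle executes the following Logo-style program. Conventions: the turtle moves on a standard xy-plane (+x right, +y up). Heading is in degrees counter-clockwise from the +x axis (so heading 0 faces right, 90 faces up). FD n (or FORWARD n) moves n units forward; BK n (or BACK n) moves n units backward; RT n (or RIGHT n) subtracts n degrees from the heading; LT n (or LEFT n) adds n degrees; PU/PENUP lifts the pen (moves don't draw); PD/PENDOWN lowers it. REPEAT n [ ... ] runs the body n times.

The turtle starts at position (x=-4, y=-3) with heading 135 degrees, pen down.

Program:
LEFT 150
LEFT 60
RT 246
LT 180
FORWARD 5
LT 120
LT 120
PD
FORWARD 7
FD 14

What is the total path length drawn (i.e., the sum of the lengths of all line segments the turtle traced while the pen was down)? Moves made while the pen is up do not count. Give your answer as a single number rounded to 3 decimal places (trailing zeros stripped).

Answer: 26

Derivation:
Executing turtle program step by step:
Start: pos=(-4,-3), heading=135, pen down
LT 150: heading 135 -> 285
LT 60: heading 285 -> 345
RT 246: heading 345 -> 99
LT 180: heading 99 -> 279
FD 5: (-4,-3) -> (-3.218,-7.938) [heading=279, draw]
LT 120: heading 279 -> 39
LT 120: heading 39 -> 159
PD: pen down
FD 7: (-3.218,-7.938) -> (-9.753,-5.43) [heading=159, draw]
FD 14: (-9.753,-5.43) -> (-22.823,-0.413) [heading=159, draw]
Final: pos=(-22.823,-0.413), heading=159, 3 segment(s) drawn

Segment lengths:
  seg 1: (-4,-3) -> (-3.218,-7.938), length = 5
  seg 2: (-3.218,-7.938) -> (-9.753,-5.43), length = 7
  seg 3: (-9.753,-5.43) -> (-22.823,-0.413), length = 14
Total = 26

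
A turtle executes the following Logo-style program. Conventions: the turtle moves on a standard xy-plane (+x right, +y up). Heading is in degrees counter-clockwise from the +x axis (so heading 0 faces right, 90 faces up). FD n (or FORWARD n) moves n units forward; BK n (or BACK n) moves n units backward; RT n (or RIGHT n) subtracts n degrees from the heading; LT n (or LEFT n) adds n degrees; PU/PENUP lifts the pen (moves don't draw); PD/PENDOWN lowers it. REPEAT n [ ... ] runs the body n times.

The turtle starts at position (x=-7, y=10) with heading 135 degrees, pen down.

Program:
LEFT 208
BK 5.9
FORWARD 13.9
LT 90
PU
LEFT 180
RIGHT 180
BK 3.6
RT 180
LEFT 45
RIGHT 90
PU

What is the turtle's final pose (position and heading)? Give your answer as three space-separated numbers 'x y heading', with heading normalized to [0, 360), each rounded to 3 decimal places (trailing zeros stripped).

Executing turtle program step by step:
Start: pos=(-7,10), heading=135, pen down
LT 208: heading 135 -> 343
BK 5.9: (-7,10) -> (-12.642,11.725) [heading=343, draw]
FD 13.9: (-12.642,11.725) -> (0.65,7.661) [heading=343, draw]
LT 90: heading 343 -> 73
PU: pen up
LT 180: heading 73 -> 253
RT 180: heading 253 -> 73
BK 3.6: (0.65,7.661) -> (-0.402,4.218) [heading=73, move]
RT 180: heading 73 -> 253
LT 45: heading 253 -> 298
RT 90: heading 298 -> 208
PU: pen up
Final: pos=(-0.402,4.218), heading=208, 2 segment(s) drawn

Answer: -0.402 4.218 208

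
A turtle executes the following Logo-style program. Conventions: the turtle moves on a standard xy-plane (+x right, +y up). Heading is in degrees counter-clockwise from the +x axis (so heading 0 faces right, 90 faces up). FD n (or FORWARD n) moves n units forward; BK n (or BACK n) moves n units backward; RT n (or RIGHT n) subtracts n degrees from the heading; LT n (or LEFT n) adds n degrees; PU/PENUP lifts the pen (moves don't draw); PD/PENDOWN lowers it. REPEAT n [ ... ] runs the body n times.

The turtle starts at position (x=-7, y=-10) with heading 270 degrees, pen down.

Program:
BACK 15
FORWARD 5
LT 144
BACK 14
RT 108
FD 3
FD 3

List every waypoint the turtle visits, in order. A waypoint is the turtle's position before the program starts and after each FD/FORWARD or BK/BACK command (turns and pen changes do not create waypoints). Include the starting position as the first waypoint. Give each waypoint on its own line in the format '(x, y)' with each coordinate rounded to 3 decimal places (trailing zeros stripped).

Executing turtle program step by step:
Start: pos=(-7,-10), heading=270, pen down
BK 15: (-7,-10) -> (-7,5) [heading=270, draw]
FD 5: (-7,5) -> (-7,0) [heading=270, draw]
LT 144: heading 270 -> 54
BK 14: (-7,0) -> (-15.229,-11.326) [heading=54, draw]
RT 108: heading 54 -> 306
FD 3: (-15.229,-11.326) -> (-13.466,-13.753) [heading=306, draw]
FD 3: (-13.466,-13.753) -> (-11.702,-16.18) [heading=306, draw]
Final: pos=(-11.702,-16.18), heading=306, 5 segment(s) drawn
Waypoints (6 total):
(-7, -10)
(-7, 5)
(-7, 0)
(-15.229, -11.326)
(-13.466, -13.753)
(-11.702, -16.18)

Answer: (-7, -10)
(-7, 5)
(-7, 0)
(-15.229, -11.326)
(-13.466, -13.753)
(-11.702, -16.18)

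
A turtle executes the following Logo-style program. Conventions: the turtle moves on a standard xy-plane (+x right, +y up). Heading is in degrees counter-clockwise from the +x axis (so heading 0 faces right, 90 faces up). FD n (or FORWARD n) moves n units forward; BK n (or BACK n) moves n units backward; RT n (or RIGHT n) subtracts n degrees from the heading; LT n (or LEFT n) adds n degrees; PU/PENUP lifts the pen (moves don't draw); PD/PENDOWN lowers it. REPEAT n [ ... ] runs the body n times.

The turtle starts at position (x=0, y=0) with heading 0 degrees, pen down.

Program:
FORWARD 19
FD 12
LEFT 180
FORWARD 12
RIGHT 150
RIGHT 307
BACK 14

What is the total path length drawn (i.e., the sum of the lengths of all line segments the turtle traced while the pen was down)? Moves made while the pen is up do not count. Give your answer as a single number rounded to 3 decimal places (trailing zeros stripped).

Executing turtle program step by step:
Start: pos=(0,0), heading=0, pen down
FD 19: (0,0) -> (19,0) [heading=0, draw]
FD 12: (19,0) -> (31,0) [heading=0, draw]
LT 180: heading 0 -> 180
FD 12: (31,0) -> (19,0) [heading=180, draw]
RT 150: heading 180 -> 30
RT 307: heading 30 -> 83
BK 14: (19,0) -> (17.294,-13.896) [heading=83, draw]
Final: pos=(17.294,-13.896), heading=83, 4 segment(s) drawn

Segment lengths:
  seg 1: (0,0) -> (19,0), length = 19
  seg 2: (19,0) -> (31,0), length = 12
  seg 3: (31,0) -> (19,0), length = 12
  seg 4: (19,0) -> (17.294,-13.896), length = 14
Total = 57

Answer: 57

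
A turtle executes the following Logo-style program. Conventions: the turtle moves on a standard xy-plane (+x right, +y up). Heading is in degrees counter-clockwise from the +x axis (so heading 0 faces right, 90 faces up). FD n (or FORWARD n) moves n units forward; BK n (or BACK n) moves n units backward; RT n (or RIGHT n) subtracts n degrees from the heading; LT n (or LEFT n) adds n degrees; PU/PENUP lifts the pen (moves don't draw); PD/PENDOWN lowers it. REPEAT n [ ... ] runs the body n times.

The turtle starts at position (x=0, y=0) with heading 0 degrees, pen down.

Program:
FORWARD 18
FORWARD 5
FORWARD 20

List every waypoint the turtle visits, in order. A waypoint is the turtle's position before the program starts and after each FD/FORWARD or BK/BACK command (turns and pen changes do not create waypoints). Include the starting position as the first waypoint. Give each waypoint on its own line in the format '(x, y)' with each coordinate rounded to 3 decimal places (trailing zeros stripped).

Executing turtle program step by step:
Start: pos=(0,0), heading=0, pen down
FD 18: (0,0) -> (18,0) [heading=0, draw]
FD 5: (18,0) -> (23,0) [heading=0, draw]
FD 20: (23,0) -> (43,0) [heading=0, draw]
Final: pos=(43,0), heading=0, 3 segment(s) drawn
Waypoints (4 total):
(0, 0)
(18, 0)
(23, 0)
(43, 0)

Answer: (0, 0)
(18, 0)
(23, 0)
(43, 0)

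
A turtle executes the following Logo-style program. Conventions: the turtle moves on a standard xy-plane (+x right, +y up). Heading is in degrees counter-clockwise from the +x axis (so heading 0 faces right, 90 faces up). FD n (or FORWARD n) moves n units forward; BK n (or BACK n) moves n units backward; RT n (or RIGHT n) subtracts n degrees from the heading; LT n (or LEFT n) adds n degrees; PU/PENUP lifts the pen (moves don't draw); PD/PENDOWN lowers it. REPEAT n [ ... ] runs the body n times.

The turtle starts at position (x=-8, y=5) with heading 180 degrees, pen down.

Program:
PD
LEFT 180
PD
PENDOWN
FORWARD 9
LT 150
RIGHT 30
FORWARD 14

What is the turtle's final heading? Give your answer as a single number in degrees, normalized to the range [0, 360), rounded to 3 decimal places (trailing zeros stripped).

Answer: 120

Derivation:
Executing turtle program step by step:
Start: pos=(-8,5), heading=180, pen down
PD: pen down
LT 180: heading 180 -> 0
PD: pen down
PD: pen down
FD 9: (-8,5) -> (1,5) [heading=0, draw]
LT 150: heading 0 -> 150
RT 30: heading 150 -> 120
FD 14: (1,5) -> (-6,17.124) [heading=120, draw]
Final: pos=(-6,17.124), heading=120, 2 segment(s) drawn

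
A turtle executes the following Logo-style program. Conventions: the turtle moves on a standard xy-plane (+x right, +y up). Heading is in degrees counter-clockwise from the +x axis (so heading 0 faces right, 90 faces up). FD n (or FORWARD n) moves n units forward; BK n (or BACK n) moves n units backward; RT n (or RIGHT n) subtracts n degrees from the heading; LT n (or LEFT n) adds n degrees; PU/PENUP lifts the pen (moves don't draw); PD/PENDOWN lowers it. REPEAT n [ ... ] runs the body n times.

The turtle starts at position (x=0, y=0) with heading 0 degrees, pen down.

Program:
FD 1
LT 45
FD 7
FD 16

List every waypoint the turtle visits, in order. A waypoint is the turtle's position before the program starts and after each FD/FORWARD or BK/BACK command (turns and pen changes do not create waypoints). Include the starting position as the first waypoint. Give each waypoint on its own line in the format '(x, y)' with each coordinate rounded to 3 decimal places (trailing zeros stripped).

Answer: (0, 0)
(1, 0)
(5.95, 4.95)
(17.263, 16.263)

Derivation:
Executing turtle program step by step:
Start: pos=(0,0), heading=0, pen down
FD 1: (0,0) -> (1,0) [heading=0, draw]
LT 45: heading 0 -> 45
FD 7: (1,0) -> (5.95,4.95) [heading=45, draw]
FD 16: (5.95,4.95) -> (17.263,16.263) [heading=45, draw]
Final: pos=(17.263,16.263), heading=45, 3 segment(s) drawn
Waypoints (4 total):
(0, 0)
(1, 0)
(5.95, 4.95)
(17.263, 16.263)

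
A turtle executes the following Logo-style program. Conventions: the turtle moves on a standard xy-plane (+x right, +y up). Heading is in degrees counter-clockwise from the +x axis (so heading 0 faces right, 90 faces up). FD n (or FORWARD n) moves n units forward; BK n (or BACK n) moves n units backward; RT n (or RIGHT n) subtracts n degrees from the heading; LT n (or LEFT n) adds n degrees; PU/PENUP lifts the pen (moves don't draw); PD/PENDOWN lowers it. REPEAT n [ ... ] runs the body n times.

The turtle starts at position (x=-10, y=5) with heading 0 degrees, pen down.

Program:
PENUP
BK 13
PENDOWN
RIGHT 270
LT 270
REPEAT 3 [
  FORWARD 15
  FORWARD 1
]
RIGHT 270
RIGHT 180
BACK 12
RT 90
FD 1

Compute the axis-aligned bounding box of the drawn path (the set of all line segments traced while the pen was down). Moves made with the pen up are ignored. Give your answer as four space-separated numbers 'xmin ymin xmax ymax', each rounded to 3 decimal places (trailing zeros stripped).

Answer: -23 5 25 17

Derivation:
Executing turtle program step by step:
Start: pos=(-10,5), heading=0, pen down
PU: pen up
BK 13: (-10,5) -> (-23,5) [heading=0, move]
PD: pen down
RT 270: heading 0 -> 90
LT 270: heading 90 -> 0
REPEAT 3 [
  -- iteration 1/3 --
  FD 15: (-23,5) -> (-8,5) [heading=0, draw]
  FD 1: (-8,5) -> (-7,5) [heading=0, draw]
  -- iteration 2/3 --
  FD 15: (-7,5) -> (8,5) [heading=0, draw]
  FD 1: (8,5) -> (9,5) [heading=0, draw]
  -- iteration 3/3 --
  FD 15: (9,5) -> (24,5) [heading=0, draw]
  FD 1: (24,5) -> (25,5) [heading=0, draw]
]
RT 270: heading 0 -> 90
RT 180: heading 90 -> 270
BK 12: (25,5) -> (25,17) [heading=270, draw]
RT 90: heading 270 -> 180
FD 1: (25,17) -> (24,17) [heading=180, draw]
Final: pos=(24,17), heading=180, 8 segment(s) drawn

Segment endpoints: x in {-23, -8, -7, 8, 9, 24, 24, 25, 25}, y in {5, 17}
xmin=-23, ymin=5, xmax=25, ymax=17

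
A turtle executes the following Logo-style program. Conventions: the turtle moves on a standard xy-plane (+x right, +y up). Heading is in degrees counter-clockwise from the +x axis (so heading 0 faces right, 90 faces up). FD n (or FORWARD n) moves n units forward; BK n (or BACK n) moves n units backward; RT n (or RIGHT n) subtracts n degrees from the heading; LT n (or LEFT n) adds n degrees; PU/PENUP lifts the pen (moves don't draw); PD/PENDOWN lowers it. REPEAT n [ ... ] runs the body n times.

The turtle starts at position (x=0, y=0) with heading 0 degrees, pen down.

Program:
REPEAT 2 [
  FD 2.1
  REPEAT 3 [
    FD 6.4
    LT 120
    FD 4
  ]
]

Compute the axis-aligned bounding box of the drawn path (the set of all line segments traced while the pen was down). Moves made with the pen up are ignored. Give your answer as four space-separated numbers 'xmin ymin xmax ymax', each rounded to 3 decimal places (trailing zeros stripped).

Executing turtle program step by step:
Start: pos=(0,0), heading=0, pen down
REPEAT 2 [
  -- iteration 1/2 --
  FD 2.1: (0,0) -> (2.1,0) [heading=0, draw]
  REPEAT 3 [
    -- iteration 1/3 --
    FD 6.4: (2.1,0) -> (8.5,0) [heading=0, draw]
    LT 120: heading 0 -> 120
    FD 4: (8.5,0) -> (6.5,3.464) [heading=120, draw]
    -- iteration 2/3 --
    FD 6.4: (6.5,3.464) -> (3.3,9.007) [heading=120, draw]
    LT 120: heading 120 -> 240
    FD 4: (3.3,9.007) -> (1.3,5.543) [heading=240, draw]
    -- iteration 3/3 --
    FD 6.4: (1.3,5.543) -> (-1.9,0) [heading=240, draw]
    LT 120: heading 240 -> 0
    FD 4: (-1.9,0) -> (2.1,0) [heading=0, draw]
  ]
  -- iteration 2/2 --
  FD 2.1: (2.1,0) -> (4.2,0) [heading=0, draw]
  REPEAT 3 [
    -- iteration 1/3 --
    FD 6.4: (4.2,0) -> (10.6,0) [heading=0, draw]
    LT 120: heading 0 -> 120
    FD 4: (10.6,0) -> (8.6,3.464) [heading=120, draw]
    -- iteration 2/3 --
    FD 6.4: (8.6,3.464) -> (5.4,9.007) [heading=120, draw]
    LT 120: heading 120 -> 240
    FD 4: (5.4,9.007) -> (3.4,5.543) [heading=240, draw]
    -- iteration 3/3 --
    FD 6.4: (3.4,5.543) -> (0.2,0) [heading=240, draw]
    LT 120: heading 240 -> 0
    FD 4: (0.2,0) -> (4.2,0) [heading=0, draw]
  ]
]
Final: pos=(4.2,0), heading=0, 14 segment(s) drawn

Segment endpoints: x in {-1.9, 0, 0.2, 1.3, 2.1, 2.1, 3.3, 3.4, 4.2, 4.2, 5.4, 6.5, 8.5, 8.6, 10.6}, y in {0, 0, 0, 0, 0, 0, 0, 3.464, 3.464, 5.543, 5.543, 9.007, 9.007}
xmin=-1.9, ymin=0, xmax=10.6, ymax=9.007

Answer: -1.9 0 10.6 9.007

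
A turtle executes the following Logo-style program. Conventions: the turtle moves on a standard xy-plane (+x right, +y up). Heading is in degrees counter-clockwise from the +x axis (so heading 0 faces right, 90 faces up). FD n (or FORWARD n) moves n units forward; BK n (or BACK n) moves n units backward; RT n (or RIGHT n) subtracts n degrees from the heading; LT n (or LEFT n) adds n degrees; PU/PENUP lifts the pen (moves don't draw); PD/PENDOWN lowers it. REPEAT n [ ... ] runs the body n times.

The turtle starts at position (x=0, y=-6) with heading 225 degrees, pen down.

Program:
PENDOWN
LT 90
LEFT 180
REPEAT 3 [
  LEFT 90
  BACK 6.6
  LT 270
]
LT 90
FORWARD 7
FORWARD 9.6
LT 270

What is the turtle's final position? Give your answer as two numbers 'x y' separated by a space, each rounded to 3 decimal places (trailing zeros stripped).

Executing turtle program step by step:
Start: pos=(0,-6), heading=225, pen down
PD: pen down
LT 90: heading 225 -> 315
LT 180: heading 315 -> 135
REPEAT 3 [
  -- iteration 1/3 --
  LT 90: heading 135 -> 225
  BK 6.6: (0,-6) -> (4.667,-1.333) [heading=225, draw]
  LT 270: heading 225 -> 135
  -- iteration 2/3 --
  LT 90: heading 135 -> 225
  BK 6.6: (4.667,-1.333) -> (9.334,3.334) [heading=225, draw]
  LT 270: heading 225 -> 135
  -- iteration 3/3 --
  LT 90: heading 135 -> 225
  BK 6.6: (9.334,3.334) -> (14.001,8.001) [heading=225, draw]
  LT 270: heading 225 -> 135
]
LT 90: heading 135 -> 225
FD 7: (14.001,8.001) -> (9.051,3.051) [heading=225, draw]
FD 9.6: (9.051,3.051) -> (2.263,-3.737) [heading=225, draw]
LT 270: heading 225 -> 135
Final: pos=(2.263,-3.737), heading=135, 5 segment(s) drawn

Answer: 2.263 -3.737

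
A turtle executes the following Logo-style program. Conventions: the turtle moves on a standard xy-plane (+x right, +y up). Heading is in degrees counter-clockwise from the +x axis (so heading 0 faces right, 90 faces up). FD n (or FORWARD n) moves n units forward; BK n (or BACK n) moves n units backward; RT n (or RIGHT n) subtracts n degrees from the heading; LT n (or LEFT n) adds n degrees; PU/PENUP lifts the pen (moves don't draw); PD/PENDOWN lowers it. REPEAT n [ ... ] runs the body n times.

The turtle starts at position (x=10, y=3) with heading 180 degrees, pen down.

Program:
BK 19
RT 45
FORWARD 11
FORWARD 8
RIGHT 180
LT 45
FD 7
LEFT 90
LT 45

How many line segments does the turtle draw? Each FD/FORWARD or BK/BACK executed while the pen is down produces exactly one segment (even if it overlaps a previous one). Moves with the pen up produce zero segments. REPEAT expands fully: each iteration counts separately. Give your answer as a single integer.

Executing turtle program step by step:
Start: pos=(10,3), heading=180, pen down
BK 19: (10,3) -> (29,3) [heading=180, draw]
RT 45: heading 180 -> 135
FD 11: (29,3) -> (21.222,10.778) [heading=135, draw]
FD 8: (21.222,10.778) -> (15.565,16.435) [heading=135, draw]
RT 180: heading 135 -> 315
LT 45: heading 315 -> 0
FD 7: (15.565,16.435) -> (22.565,16.435) [heading=0, draw]
LT 90: heading 0 -> 90
LT 45: heading 90 -> 135
Final: pos=(22.565,16.435), heading=135, 4 segment(s) drawn
Segments drawn: 4

Answer: 4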